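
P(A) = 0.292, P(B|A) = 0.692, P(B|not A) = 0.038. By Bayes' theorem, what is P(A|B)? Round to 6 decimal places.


P(A|B) = P(B|A)*P(A) / P(B), P(B) = P(B|A)*P(A) + P(B|not A)*P(not A)
P(B|A)*P(A) = 0.692 * 0.292 = 0.202064
P(B|not A)*P(not A) = 0.038 * 0.708 = 0.026904
P(B) = 0.202064 + 0.026904 = 0.228968
P(A|B) = 0.202064 / 0.228968 ≈ 0.88249886

0.882499


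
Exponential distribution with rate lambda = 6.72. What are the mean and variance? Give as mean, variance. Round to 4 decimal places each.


mean = 1/lam, var = 1/lam^2
mean = 1 / 6.72 = 25/168 ≈ 0.148810
lam^2 = 6.72^2 = 45.1584
var = 1 / 45.1584 ≈ 0.022144

0.1488, 0.0221


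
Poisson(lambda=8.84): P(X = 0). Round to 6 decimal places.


P = e^(-lam) * lam^k / k!
e^(-8.84) ≈ 0.0001448227
lam^k = 8.84^0 = 1
k! = 0! = 1
P = 0.0001448227 * 1 / 1 ≈ 0.000145

0.000145


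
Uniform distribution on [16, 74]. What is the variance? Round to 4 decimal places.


Var = (b-a)^2 / 12
(b-a)^2 = (74 - 16)^2 = 3364
Var = 3364/12 ≈ 280.333333

280.3333


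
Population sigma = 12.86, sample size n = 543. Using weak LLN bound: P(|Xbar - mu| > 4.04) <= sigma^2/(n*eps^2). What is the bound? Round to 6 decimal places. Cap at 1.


bound = min(1, sigma^2/(n*eps^2))
sigma^2 = 12.86^2 = 165.3796
n*eps^2 = 543 * 4.04^2 = 543 * 16.3216 = 8862.6288
sigma^2/(n*eps^2) = 165.3796 / 8862.6288 ≈ 0.01866033

0.018660


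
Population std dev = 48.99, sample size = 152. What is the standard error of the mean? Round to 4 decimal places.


SE = sigma / sqrt(n)
sqrt(152) ≈ 12.328828
SE = 48.99 / 12.328828 ≈ 3.973614

3.9736


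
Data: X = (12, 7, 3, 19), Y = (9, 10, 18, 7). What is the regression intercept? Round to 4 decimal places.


a = ybar - b*xbar, where b = sum((xi-xbar)(yi-ybar)) / sum((xi-xbar)^2)
n = 4, xbar = 41/4 = 10.25, ybar = 44/4 = 11
Sxy = sum((xi-xbar)(yi-ybar)) = -86
Sxx = sum((xi-xbar)^2) = 142.75
b = Sxy / Sxx = -344/571 ≈ -0.602452
a = 11 - (-0.602452) * 10.25 = 9807/571 ≈ 17.175131

17.1751


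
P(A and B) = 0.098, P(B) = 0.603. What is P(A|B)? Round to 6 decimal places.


P(A|B) = P(A and B) / P(B) = 0.098 / 0.603 = 98/603 ≈ 0.16252073

0.162521


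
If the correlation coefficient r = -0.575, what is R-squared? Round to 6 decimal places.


R^2 = r^2 = (-0.575)^2 = 0.330625

0.330625


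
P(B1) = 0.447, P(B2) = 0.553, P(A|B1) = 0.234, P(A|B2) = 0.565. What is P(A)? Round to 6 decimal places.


P(A) = P(A|B1)*P(B1) + P(A|B2)*P(B2)
P(A|B1)*P(B1) = 0.234 * 0.447 = 0.104598
P(A|B2)*P(B2) = 0.565 * 0.553 = 0.312445
P(A) = 0.104598 + 0.312445 = 0.417043

0.417043


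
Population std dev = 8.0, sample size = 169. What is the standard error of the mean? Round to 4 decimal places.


SE = sigma / sqrt(n)
sqrt(169) = 13
SE = 8.0 / 13 = 8/13 ≈ 0.615385

0.6154


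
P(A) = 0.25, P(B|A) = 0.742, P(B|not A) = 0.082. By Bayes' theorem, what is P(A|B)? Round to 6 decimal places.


P(A|B) = P(B|A)*P(A) / P(B), P(B) = P(B|A)*P(A) + P(B|not A)*P(not A)
P(B|A)*P(A) = 0.742 * 0.25 = 0.1855
P(B|not A)*P(not A) = 0.082 * 0.75 = 0.0615
P(B) = 0.1855 + 0.0615 = 0.247
P(A|B) = 0.1855 / 0.247 = 371/494 ≈ 0.75101215

0.751012


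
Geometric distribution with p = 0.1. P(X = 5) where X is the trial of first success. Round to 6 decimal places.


P = (1-p)^(k-1) * p
(1-p)^(k-1) = 0.9^4 = 0.6561
P = 0.6561 * 0.1 = 0.06561

0.065610


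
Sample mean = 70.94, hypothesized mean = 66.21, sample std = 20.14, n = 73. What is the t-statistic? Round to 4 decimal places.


t = (xbar - mu0) / (s/sqrt(n))
xbar - mu0 = 70.94 - 66.21 = 4.73
sqrt(73) ≈ 8.54400375
s/sqrt(n) = 20.14 / 8.54400375 ≈ 2.35720870
t = 4.73 / 2.35720870 ≈ 2.006611

2.0066


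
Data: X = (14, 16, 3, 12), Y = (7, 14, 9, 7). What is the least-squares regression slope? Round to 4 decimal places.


b = sum((xi-xbar)(yi-ybar)) / sum((xi-xbar)^2)
n = 4, xbar = 45/4 = 11.25, ybar = 37/4 = 9.25
Sxy = sum((xi-xbar)(yi-ybar)) = 16.75
Sxx = sum((xi-xbar)^2) = 98.75
b = Sxy / Sxx = 67/395 ≈ 0.169620

0.1696


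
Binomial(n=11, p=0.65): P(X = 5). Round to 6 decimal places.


P = C(n,k) * p^k * (1-p)^(n-k)
C(11,5) = 462
p^k = 0.65^5 ≈ 0.1160291
(1-p)^(n-k) = 0.35^6 ≈ 0.001838266
P = 462 * 0.1160291 * 0.001838266 ≈ 0.098541

0.098541


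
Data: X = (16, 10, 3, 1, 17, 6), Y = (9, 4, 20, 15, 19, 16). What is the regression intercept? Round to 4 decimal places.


a = ybar - b*xbar, where b = sum((xi-xbar)(yi-ybar)) / sum((xi-xbar)^2)
n = 6, xbar = 53/6 ≈ 8.833333, ybar = 83/6 ≈ 13.833333
Sxy = sum((xi-xbar)(yi-ybar)) = -331/6 ≈ -55.166667
Sxx = sum((xi-xbar)^2) = 1337/6 ≈ 222.833333
b = Sxy / Sxx = -331/1337 ≈ -0.247569
a = 13.833333 - (-0.247569) * 8.833333 = 21419/1337 ≈ 16.020194

16.0202


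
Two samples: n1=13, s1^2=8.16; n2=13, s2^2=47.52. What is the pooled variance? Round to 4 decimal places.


sp^2 = ((n1-1)*s1^2 + (n2-1)*s2^2)/(n1+n2-2)
(n1-1)*s1^2 = 12 * 8.16 = 97.92
(n2-1)*s2^2 = 12 * 47.52 = 570.24
numerator = 97.92 + 570.24 = 668.16
n1+n2-2 = 24
sp^2 = 668.16 / 24 = 27.84

27.8400


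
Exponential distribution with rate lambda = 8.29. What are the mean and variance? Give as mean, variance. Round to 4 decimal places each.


mean = 1/lam, var = 1/lam^2
mean = 1 / 8.29 = 100/829 ≈ 0.120627
lam^2 = 8.29^2 = 68.7241
var = 1 / 68.7241 ≈ 0.014551

0.1206, 0.0146


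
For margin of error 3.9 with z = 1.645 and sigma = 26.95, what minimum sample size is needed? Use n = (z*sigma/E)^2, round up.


z*sigma/E = 1.645 * 26.95 / 3.9 ≈ 11.367372
(z*sigma/E)^2 ≈ 129.217142
round up: n = 130

130


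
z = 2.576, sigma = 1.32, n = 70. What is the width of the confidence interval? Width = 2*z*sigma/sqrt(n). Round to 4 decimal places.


width = 2*z*sigma/sqrt(n)
2*z*sigma = 2 * 2.576 * 1.32 = 6.80064
sqrt(70) ≈ 8.366600
width = 6.80064 / 8.366600 ≈ 0.812832

0.8128


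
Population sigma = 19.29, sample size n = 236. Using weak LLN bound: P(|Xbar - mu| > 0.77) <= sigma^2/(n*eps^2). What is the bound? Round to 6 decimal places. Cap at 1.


bound = min(1, sigma^2/(n*eps^2))
sigma^2 = 19.29^2 = 372.1041
n*eps^2 = 236 * 0.77^2 = 236 * 0.5929 = 139.9244
sigma^2/(n*eps^2) = 372.1041 / 139.9244 ≈ 2.65932246
this exceeds 1, so the bound is capped at 1

1.000000


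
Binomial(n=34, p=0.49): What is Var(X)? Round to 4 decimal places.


Var = n*p*(1-p) = 34 * 0.49 * 0.51 = 8.4966

8.4966


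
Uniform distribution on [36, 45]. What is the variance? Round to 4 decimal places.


Var = (b-a)^2 / 12
(b-a)^2 = (45 - 36)^2 = 81
Var = 81/12 = 6.75

6.7500


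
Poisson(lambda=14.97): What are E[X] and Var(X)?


E[X] = Var(X) = lambda = 14.97

14.97, 14.97


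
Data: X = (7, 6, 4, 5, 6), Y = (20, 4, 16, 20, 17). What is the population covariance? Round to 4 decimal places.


Cov = (1/n)*sum((xi-xbar)(yi-ybar))
n = 5, xbar = 28/5 = 5.6, ybar = 77/5 = 15.4
sum((xi-xbar)(yi-ybar)) = -1.2
Cov = -1.2 / 5 = -0.24

-0.2400


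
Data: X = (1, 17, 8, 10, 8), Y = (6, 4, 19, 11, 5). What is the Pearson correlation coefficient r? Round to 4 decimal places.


r = sum((xi-xbar)(yi-ybar)) / sqrt(sum((xi-xbar)^2) * sum((yi-ybar)^2))
n = 5, xbar = 44/5 = 8.8, ybar = 45/5 = 9
Sxy = sum((xi-xbar)(yi-ybar)) = -20
Sxx = sum((xi-xbar)^2) = 130.8
Syy = sum((yi-ybar)^2) = 154
sqrt(Sxx*Syy) ≈ 141.926742
r = Sxy / sqrt(Sxx*Syy) = -20 / 141.926742 ≈ -0.140918

-0.1409


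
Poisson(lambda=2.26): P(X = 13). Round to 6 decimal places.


P = e^(-lam) * lam^k / k!
e^(-2.26) ≈ 0.1043505
lam^k = 2.26^13 ≈ 40124.506958
k! = 13! = 6227020800
P = 0.1043505 * 40124.506958 / 6227020800 ≈ 0.000001

0.000001


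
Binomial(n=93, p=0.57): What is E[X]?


E[X] = n*p = 93 * 0.57 = 53.01

53.01


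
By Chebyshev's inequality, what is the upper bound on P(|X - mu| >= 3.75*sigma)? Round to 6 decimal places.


P <= 1/k^2
k^2 = 3.75^2 = 14.0625
1/k^2 = 1 / 14.0625 = 16/225 ≈ 0.07111111

0.071111


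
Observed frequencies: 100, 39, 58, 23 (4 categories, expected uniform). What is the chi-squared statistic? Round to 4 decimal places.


chi2 = sum((O-E)^2/E), E = total/4
total = 220, E = 220/4 = 55
(100 - 55)^2 / 55 = 2025 / 55 = 405/11 ≈ 36.818182
(39 - 55)^2 / 55 = 256 / 55 = 256/55 ≈ 4.654545
(58 - 55)^2 / 55 = 9 / 55 = 9/55 ≈ 0.163636
(23 - 55)^2 / 55 = 1024 / 55 = 1024/55 ≈ 18.618182
chi2 = 3314/55 ≈ 60.254545

60.2545


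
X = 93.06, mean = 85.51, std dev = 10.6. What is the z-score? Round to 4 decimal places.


z = (X - mu) / sigma
X - mu = 93.06 - 85.51 = 7.55
z = 7.55 / 10.6 = 151/212 ≈ 0.712264

0.7123


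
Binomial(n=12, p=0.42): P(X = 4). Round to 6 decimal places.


P = C(n,k) * p^k * (1-p)^(n-k)
C(12,4) = 495
p^k = 0.42^4 = 0.03111696
(1-p)^(n-k) = 0.58^8 ≈ 0.01280631
P = 495 * 0.03111696 * 0.01280631 ≈ 0.197254

0.197254


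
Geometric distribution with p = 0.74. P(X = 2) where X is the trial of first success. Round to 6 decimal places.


P = (1-p)^(k-1) * p
(1-p)^(k-1) = 0.26^1 = 0.26
P = 0.26 * 0.74 = 0.1924

0.192400


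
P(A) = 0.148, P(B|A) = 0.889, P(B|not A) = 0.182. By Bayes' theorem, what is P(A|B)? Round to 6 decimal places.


P(A|B) = P(B|A)*P(A) / P(B), P(B) = P(B|A)*P(A) + P(B|not A)*P(not A)
P(B|A)*P(A) = 0.889 * 0.148 = 0.131572
P(B|not A)*P(not A) = 0.182 * 0.852 = 0.155064
P(B) = 0.131572 + 0.155064 = 0.286636
P(A|B) = 0.131572 / 0.286636 ≈ 0.45902120

0.459021


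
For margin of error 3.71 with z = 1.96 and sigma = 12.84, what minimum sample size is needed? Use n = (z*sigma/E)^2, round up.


z*sigma/E = 1.96 * 12.84 / 3.71 = 8988/1325 ≈ 6.783396
(z*sigma/E)^2 ≈ 46.014464
round up: n = 47

47


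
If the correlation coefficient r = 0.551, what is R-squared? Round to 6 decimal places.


R^2 = r^2 = (0.551)^2 = 0.303601

0.303601


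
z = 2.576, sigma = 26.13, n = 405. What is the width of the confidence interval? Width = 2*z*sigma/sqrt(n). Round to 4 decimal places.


width = 2*z*sigma/sqrt(n)
2*z*sigma = 2 * 2.576 * 26.13 = 134.62176
sqrt(405) ≈ 20.124612
width = 134.62176 / 20.124612 ≈ 6.689409

6.6894


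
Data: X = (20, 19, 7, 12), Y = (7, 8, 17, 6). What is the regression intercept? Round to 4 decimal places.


a = ybar - b*xbar, where b = sum((xi-xbar)(yi-ybar)) / sum((xi-xbar)^2)
n = 4, xbar = 58/4 = 14.5, ybar = 38/4 = 9.5
Sxy = sum((xi-xbar)(yi-ybar)) = -68
Sxx = sum((xi-xbar)^2) = 113
b = Sxy / Sxx = -68/113 ≈ -0.601770
a = 9.5 - (-0.601770) * 14.5 = 4119/226 ≈ 18.225664

18.2257


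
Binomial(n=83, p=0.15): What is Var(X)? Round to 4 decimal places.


Var = n*p*(1-p) = 83 * 0.15 * 0.85 = 10.5825

10.5825


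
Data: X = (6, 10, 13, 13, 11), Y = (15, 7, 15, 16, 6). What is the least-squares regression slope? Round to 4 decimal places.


b = sum((xi-xbar)(yi-ybar)) / sum((xi-xbar)^2)
n = 5, xbar = 53/5 = 10.6, ybar = 59/5 = 11.8
Sxy = sum((xi-xbar)(yi-ybar)) = 3.6
Sxx = sum((xi-xbar)^2) = 33.2
b = Sxy / Sxx = 9/83 ≈ 0.108434

0.1084


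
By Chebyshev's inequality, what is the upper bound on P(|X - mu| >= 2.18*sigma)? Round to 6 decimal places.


P <= 1/k^2
k^2 = 2.18^2 = 4.7524
1/k^2 = 1 / 4.7524 ≈ 0.21042000

0.210420


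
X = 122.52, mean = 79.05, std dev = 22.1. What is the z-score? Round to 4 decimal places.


z = (X - mu) / sigma
X - mu = 122.52 - 79.05 = 43.47
z = 43.47 / 22.1 = 4347/2210 ≈ 1.966968

1.9670


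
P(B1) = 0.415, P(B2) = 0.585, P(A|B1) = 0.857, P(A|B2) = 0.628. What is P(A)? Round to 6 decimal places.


P(A) = P(A|B1)*P(B1) + P(A|B2)*P(B2)
P(A|B1)*P(B1) = 0.857 * 0.415 = 0.355655
P(A|B2)*P(B2) = 0.628 * 0.585 = 0.36738
P(A) = 0.355655 + 0.36738 = 0.723035

0.723035


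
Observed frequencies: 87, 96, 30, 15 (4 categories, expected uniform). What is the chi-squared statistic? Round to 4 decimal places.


chi2 = sum((O-E)^2/E), E = total/4
total = 228, E = 228/4 = 57
(87 - 57)^2 / 57 = 900 / 57 = 300/19 ≈ 15.789474
(96 - 57)^2 / 57 = 1521 / 57 = 507/19 ≈ 26.684211
(30 - 57)^2 / 57 = 729 / 57 = 243/19 ≈ 12.789474
(15 - 57)^2 / 57 = 1764 / 57 = 588/19 ≈ 30.947368
chi2 = 1638/19 ≈ 86.210526

86.2105


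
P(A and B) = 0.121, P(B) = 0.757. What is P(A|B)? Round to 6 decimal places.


P(A|B) = P(A and B) / P(B) = 0.121 / 0.757 = 121/757 ≈ 0.15984148

0.159841


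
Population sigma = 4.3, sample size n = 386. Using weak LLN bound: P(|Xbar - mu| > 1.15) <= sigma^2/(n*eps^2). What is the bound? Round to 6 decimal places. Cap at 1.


bound = min(1, sigma^2/(n*eps^2))
sigma^2 = 4.3^2 = 18.49
n*eps^2 = 386 * 1.15^2 = 386 * 1.3225 = 510.485
sigma^2/(n*eps^2) = 18.49 / 510.485 ≈ 0.03622046

0.036220


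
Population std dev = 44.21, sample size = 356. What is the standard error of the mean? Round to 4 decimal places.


SE = sigma / sqrt(n)
sqrt(356) ≈ 18.867962
SE = 44.21 / 18.867962 ≈ 2.343125

2.3431


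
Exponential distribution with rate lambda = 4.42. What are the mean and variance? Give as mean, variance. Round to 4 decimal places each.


mean = 1/lam, var = 1/lam^2
mean = 1 / 4.42 = 50/221 ≈ 0.226244
lam^2 = 4.42^2 = 19.5364
var = 1 / 19.5364 ≈ 0.051187

0.2262, 0.0512


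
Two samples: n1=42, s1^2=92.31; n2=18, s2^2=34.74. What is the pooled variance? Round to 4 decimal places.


sp^2 = ((n1-1)*s1^2 + (n2-1)*s2^2)/(n1+n2-2)
(n1-1)*s1^2 = 41 * 92.31 = 3784.71
(n2-1)*s2^2 = 17 * 34.74 = 590.58
numerator = 3784.71 + 590.58 = 4375.29
n1+n2-2 = 58
sp^2 = 4375.29 / 58 = 437529/5800 ≈ 75.436034

75.4360


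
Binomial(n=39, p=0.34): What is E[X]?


E[X] = n*p = 39 * 0.34 = 13.26

13.26


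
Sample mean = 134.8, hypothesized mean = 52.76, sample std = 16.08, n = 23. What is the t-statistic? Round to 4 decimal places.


t = (xbar - mu0) / (s/sqrt(n))
xbar - mu0 = 134.8 - 52.76 = 82.04
sqrt(23) ≈ 4.79583152
s/sqrt(n) = 16.08 / 4.79583152 ≈ 3.35291178
t = 82.04 / 3.35291178 ≈ 24.468285

24.4683


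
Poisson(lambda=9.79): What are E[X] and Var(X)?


E[X] = Var(X) = lambda = 9.79

9.79, 9.79


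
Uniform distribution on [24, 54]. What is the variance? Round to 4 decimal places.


Var = (b-a)^2 / 12
(b-a)^2 = (54 - 24)^2 = 900
Var = 900/12 = 75

75.0000


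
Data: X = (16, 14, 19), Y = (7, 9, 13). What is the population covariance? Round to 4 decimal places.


Cov = (1/n)*sum((xi-xbar)(yi-ybar))
n = 3, xbar = 49/3 ≈ 16.333333, ybar = 29/3 ≈ 9.666667
sum((xi-xbar)(yi-ybar)) = 34/3 ≈ 11.333333
Cov = 11.333333 / 3 = 34/9 ≈ 3.777778

3.7778


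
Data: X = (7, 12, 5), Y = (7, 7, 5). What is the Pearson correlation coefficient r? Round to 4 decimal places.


r = sum((xi-xbar)(yi-ybar)) / sqrt(sum((xi-xbar)^2) * sum((yi-ybar)^2))
n = 3, xbar = 24/3 = 8, ybar = 19/3 ≈ 6.333333
Sxy = sum((xi-xbar)(yi-ybar)) = 6
Sxx = sum((xi-xbar)^2) = 26
Syy = sum((yi-ybar)^2) = 8/3 ≈ 2.666667
sqrt(Sxx*Syy) ≈ 8.326664
r = Sxy / sqrt(Sxx*Syy) = 6 / 8.326664 ≈ 0.720577

0.7206


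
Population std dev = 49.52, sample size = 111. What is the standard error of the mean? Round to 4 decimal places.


SE = sigma / sqrt(n)
sqrt(111) ≈ 10.535654
SE = 49.52 / 10.535654 ≈ 4.700230

4.7002


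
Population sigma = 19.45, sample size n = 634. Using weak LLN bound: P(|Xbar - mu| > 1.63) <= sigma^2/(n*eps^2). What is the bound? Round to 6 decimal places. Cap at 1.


bound = min(1, sigma^2/(n*eps^2))
sigma^2 = 19.45^2 = 378.3025
n*eps^2 = 634 * 1.63^2 = 634 * 2.6569 = 1684.4746
sigma^2/(n*eps^2) = 378.3025 / 1684.4746 ≈ 0.22458190

0.224582


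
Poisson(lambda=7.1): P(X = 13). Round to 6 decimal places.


P = e^(-lam) * lam^k / k!
e^(-7.1) ≈ 0.0008251049
lam^k = 7.1^13 ≈ 116508747458.549759
k! = 13! = 6227020800
P = 0.0008251049 * 116508747458.549759 / 6227020800 ≈ 0.015438

0.015438


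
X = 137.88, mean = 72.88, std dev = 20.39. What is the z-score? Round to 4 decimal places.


z = (X - mu) / sigma
X - mu = 137.88 - 72.88 = 65
z = 65 / 20.39 = 6500/2039 ≈ 3.187837

3.1878


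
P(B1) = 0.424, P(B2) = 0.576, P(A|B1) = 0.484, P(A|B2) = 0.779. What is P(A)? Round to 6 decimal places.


P(A) = P(A|B1)*P(B1) + P(A|B2)*P(B2)
P(A|B1)*P(B1) = 0.484 * 0.424 = 0.205216
P(A|B2)*P(B2) = 0.779 * 0.576 = 0.448704
P(A) = 0.205216 + 0.448704 = 0.65392

0.653920


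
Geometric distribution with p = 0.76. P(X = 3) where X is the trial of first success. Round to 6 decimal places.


P = (1-p)^(k-1) * p
(1-p)^(k-1) = 0.24^2 = 0.0576
P = 0.0576 * 0.76 = 0.043776

0.043776


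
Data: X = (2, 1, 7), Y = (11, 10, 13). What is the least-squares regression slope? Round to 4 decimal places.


b = sum((xi-xbar)(yi-ybar)) / sum((xi-xbar)^2)
n = 3, xbar = 10/3 ≈ 3.333333, ybar = 34/3 ≈ 11.333333
Sxy = sum((xi-xbar)(yi-ybar)) = 29/3 ≈ 9.666667
Sxx = sum((xi-xbar)^2) = 62/3 ≈ 20.666667
b = Sxy / Sxx = 29/62 ≈ 0.467742

0.4677


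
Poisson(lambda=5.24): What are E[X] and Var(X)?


E[X] = Var(X) = lambda = 5.24

5.24, 5.24


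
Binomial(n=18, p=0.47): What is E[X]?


E[X] = n*p = 18 * 0.47 = 8.46

8.46


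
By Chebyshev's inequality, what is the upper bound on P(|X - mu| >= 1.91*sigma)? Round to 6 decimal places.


P <= 1/k^2
k^2 = 1.91^2 = 3.6481
1/k^2 = 1 / 3.6481 ≈ 0.27411529

0.274115


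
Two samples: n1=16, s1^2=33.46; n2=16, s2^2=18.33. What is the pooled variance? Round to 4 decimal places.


sp^2 = ((n1-1)*s1^2 + (n2-1)*s2^2)/(n1+n2-2)
(n1-1)*s1^2 = 15 * 33.46 = 501.9
(n2-1)*s2^2 = 15 * 18.33 = 274.95
numerator = 501.9 + 274.95 = 776.85
n1+n2-2 = 30
sp^2 = 776.85 / 30 = 25.895

25.8950


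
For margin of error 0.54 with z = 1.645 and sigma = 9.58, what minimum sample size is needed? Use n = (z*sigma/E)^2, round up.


z*sigma/E = 1.645 * 9.58 / 0.54 = 157591/5400 ≈ 29.183519
(z*sigma/E)^2 ≈ 851.677753
round up: n = 852

852


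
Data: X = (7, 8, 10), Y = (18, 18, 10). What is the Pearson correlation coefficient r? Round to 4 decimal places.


r = sum((xi-xbar)(yi-ybar)) / sqrt(sum((xi-xbar)^2) * sum((yi-ybar)^2))
n = 3, xbar = 25/3 ≈ 8.333333, ybar = 46/3 ≈ 15.333333
Sxy = sum((xi-xbar)(yi-ybar)) = -40/3 ≈ -13.333333
Sxx = sum((xi-xbar)^2) = 14/3 ≈ 4.666667
Syy = sum((yi-ybar)^2) = 128/3 ≈ 42.666667
sqrt(Sxx*Syy) ≈ 14.110674
r = Sxy / sqrt(Sxx*Syy) = -13.333333 / 14.110674 ≈ -0.944911

-0.9449


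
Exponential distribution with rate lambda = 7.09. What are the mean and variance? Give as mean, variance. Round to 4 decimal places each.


mean = 1/lam, var = 1/lam^2
mean = 1 / 7.09 = 100/709 ≈ 0.141044
lam^2 = 7.09^2 = 50.2681
var = 1 / 50.2681 ≈ 0.019893

0.1410, 0.0199


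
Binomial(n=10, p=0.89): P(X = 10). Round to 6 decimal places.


P = C(n,k) * p^k * (1-p)^(n-k)
C(10,10) = 1
p^k = 0.89^10 ≈ 0.3118172
(1-p)^(n-k) = 0.11^0 = 1
P = 1 * 0.3118172 * 1 ≈ 0.311817

0.311817


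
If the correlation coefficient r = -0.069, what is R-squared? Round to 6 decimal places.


R^2 = r^2 = (-0.069)^2 = 0.004761

0.004761


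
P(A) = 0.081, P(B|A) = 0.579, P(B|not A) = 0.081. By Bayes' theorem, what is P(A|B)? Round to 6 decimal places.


P(A|B) = P(B|A)*P(A) / P(B), P(B) = P(B|A)*P(A) + P(B|not A)*P(not A)
P(B|A)*P(A) = 0.579 * 0.081 = 0.046899
P(B|not A)*P(not A) = 0.081 * 0.919 = 0.074439
P(B) = 0.046899 + 0.074439 = 0.121338
P(A|B) = 0.046899 / 0.121338 = 579/1498 ≈ 0.38651535

0.386515


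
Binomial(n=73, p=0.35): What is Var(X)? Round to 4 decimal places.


Var = n*p*(1-p) = 73 * 0.35 * 0.65 = 16.6075

16.6075


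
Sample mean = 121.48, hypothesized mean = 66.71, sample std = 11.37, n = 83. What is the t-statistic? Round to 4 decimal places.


t = (xbar - mu0) / (s/sqrt(n))
xbar - mu0 = 121.48 - 66.71 = 54.77
sqrt(83) ≈ 9.11043358
s/sqrt(n) = 11.37 / 9.11043358 ≈ 1.24801964
t = 54.77 / 1.24801964 ≈ 43.885527

43.8855


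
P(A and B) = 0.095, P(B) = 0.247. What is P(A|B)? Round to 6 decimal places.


P(A|B) = P(A and B) / P(B) = 0.095 / 0.247 = 5/13 ≈ 0.38461538

0.384615


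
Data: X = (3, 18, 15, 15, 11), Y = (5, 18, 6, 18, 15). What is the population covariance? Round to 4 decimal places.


Cov = (1/n)*sum((xi-xbar)(yi-ybar))
n = 5, xbar = 62/5 = 12.4, ybar = 62/5 = 12.4
sum((xi-xbar)(yi-ybar)) = 95.2
Cov = 95.2 / 5 = 19.04

19.0400


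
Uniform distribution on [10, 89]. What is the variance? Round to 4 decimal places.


Var = (b-a)^2 / 12
(b-a)^2 = (89 - 10)^2 = 6241
Var = 6241/12 ≈ 520.083333

520.0833


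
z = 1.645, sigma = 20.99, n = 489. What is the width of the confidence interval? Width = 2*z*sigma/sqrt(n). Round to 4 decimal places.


width = 2*z*sigma/sqrt(n)
2*z*sigma = 2 * 1.645 * 20.99 = 69.0571
sqrt(489) ≈ 22.113344
width = 69.0571 / 22.113344 ≈ 3.122870

3.1229


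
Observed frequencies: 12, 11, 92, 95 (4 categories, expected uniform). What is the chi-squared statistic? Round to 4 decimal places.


chi2 = sum((O-E)^2/E), E = total/4
total = 210, E = 210/4 = 52.5
(12 - 52.5)^2 / 52.5 = 1640.25 / 52.5 = 2187/70 ≈ 31.242857
(11 - 52.5)^2 / 52.5 = 1722.25 / 52.5 = 6889/210 ≈ 32.804762
(92 - 52.5)^2 / 52.5 = 1560.25 / 52.5 = 6241/210 ≈ 29.719048
(95 - 52.5)^2 / 52.5 = 1806.25 / 52.5 = 1445/42 ≈ 34.404762
chi2 = 4486/35 ≈ 128.171429

128.1714


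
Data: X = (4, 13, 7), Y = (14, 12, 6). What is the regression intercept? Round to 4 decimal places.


a = ybar - b*xbar, where b = sum((xi-xbar)(yi-ybar)) / sum((xi-xbar)^2)
n = 3, xbar = 24/3 = 8, ybar = 32/3 ≈ 10.666667
Sxy = sum((xi-xbar)(yi-ybar)) = -2
Sxx = sum((xi-xbar)^2) = 42
b = Sxy / Sxx = -1/21 ≈ -0.047619
a = 10.666667 - (-0.047619) * 8 = 232/21 ≈ 11.047619

11.0476


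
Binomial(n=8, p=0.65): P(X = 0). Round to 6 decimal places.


P = C(n,k) * p^k * (1-p)^(n-k)
C(8,0) = 1
p^k = 0.65^0 = 1
(1-p)^(n-k) = 0.35^8 ≈ 0.0002251875
P = 1 * 1 * 0.0002251875 ≈ 0.000225

0.000225


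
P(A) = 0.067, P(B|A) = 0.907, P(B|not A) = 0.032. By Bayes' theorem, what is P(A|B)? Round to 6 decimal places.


P(A|B) = P(B|A)*P(A) / P(B), P(B) = P(B|A)*P(A) + P(B|not A)*P(not A)
P(B|A)*P(A) = 0.907 * 0.067 = 0.060769
P(B|not A)*P(not A) = 0.032 * 0.933 = 0.029856
P(B) = 0.060769 + 0.029856 = 0.090625
P(A|B) = 0.060769 / 0.090625 ≈ 0.67055448

0.670554


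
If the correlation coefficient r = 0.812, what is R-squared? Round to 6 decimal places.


R^2 = r^2 = (0.812)^2 = 0.659344

0.659344


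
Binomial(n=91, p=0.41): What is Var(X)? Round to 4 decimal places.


Var = n*p*(1-p) = 91 * 0.41 * 0.59 = 22.0129

22.0129


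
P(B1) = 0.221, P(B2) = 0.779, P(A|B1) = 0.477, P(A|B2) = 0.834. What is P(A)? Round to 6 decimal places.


P(A) = P(A|B1)*P(B1) + P(A|B2)*P(B2)
P(A|B1)*P(B1) = 0.477 * 0.221 = 0.105417
P(A|B2)*P(B2) = 0.834 * 0.779 = 0.649686
P(A) = 0.105417 + 0.649686 = 0.755103

0.755103


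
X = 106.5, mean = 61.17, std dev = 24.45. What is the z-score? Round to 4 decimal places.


z = (X - mu) / sigma
X - mu = 106.5 - 61.17 = 45.33
z = 45.33 / 24.45 = 1511/815 ≈ 1.853988

1.8540


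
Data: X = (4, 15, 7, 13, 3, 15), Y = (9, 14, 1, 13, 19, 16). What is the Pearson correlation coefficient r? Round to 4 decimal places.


r = sum((xi-xbar)(yi-ybar)) / sqrt(sum((xi-xbar)^2) * sum((yi-ybar)^2))
n = 6, xbar = 57/6 = 9.5, ybar = 72/6 = 12
Sxy = sum((xi-xbar)(yi-ybar)) = 35
Sxx = sum((xi-xbar)^2) = 151.5
Syy = sum((yi-ybar)^2) = 200
sqrt(Sxx*Syy) ≈ 174.068952
r = Sxy / sqrt(Sxx*Syy) = 35 / 174.068952 ≈ 0.201070

0.2011


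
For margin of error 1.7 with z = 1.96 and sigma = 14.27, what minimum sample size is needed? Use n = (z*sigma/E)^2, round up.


z*sigma/E = 1.96 * 14.27 / 1.7 = 69923/4250 ≈ 16.452471
(z*sigma/E)^2 ≈ 270.683788
round up: n = 271

271


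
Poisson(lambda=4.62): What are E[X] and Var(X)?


E[X] = Var(X) = lambda = 4.62

4.62, 4.62


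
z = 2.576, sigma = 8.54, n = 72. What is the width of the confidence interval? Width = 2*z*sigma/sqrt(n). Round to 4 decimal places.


width = 2*z*sigma/sqrt(n)
2*z*sigma = 2 * 2.576 * 8.54 = 43.99808
sqrt(72) ≈ 8.485281
width = 43.99808 / 8.485281 ≈ 5.185223

5.1852


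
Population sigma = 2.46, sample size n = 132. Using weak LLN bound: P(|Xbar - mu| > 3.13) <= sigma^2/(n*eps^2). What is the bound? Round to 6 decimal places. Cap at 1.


bound = min(1, sigma^2/(n*eps^2))
sigma^2 = 2.46^2 = 6.0516
n*eps^2 = 132 * 3.13^2 = 132 * 9.7969 = 1293.1908
sigma^2/(n*eps^2) = 6.0516 / 1293.1908 ≈ 0.00467959

0.004680


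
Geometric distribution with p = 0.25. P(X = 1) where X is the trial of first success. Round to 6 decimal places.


P = (1-p)^(k-1) * p
(1-p)^(k-1) = 0.75^0 = 1
P = 1 * 0.25 = 0.25

0.250000


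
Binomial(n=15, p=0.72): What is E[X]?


E[X] = n*p = 15 * 0.72 = 10.8

10.8


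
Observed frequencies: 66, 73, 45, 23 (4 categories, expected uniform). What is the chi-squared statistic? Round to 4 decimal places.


chi2 = sum((O-E)^2/E), E = total/4
total = 207, E = 207/4 = 51.75
(66 - 51.75)^2 / 51.75 = 203.0625 / 51.75 = 361/92 ≈ 3.923913
(73 - 51.75)^2 / 51.75 = 451.5625 / 51.75 = 7225/828 ≈ 8.725845
(45 - 51.75)^2 / 51.75 = 45.5625 / 51.75 = 81/92 ≈ 0.880435
(23 - 51.75)^2 / 51.75 = 826.5625 / 51.75 = 575/36 ≈ 15.972222
chi2 = 6107/207 ≈ 29.502415

29.5024


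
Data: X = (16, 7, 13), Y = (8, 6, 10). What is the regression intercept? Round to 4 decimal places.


a = ybar - b*xbar, where b = sum((xi-xbar)(yi-ybar)) / sum((xi-xbar)^2)
n = 3, xbar = 36/3 = 12, ybar = 24/3 = 8
Sxy = sum((xi-xbar)(yi-ybar)) = 12
Sxx = sum((xi-xbar)^2) = 42
b = Sxy / Sxx = 2/7 ≈ 0.285714
a = 8 - 0.285714 * 12 = 32/7 ≈ 4.571429

4.5714


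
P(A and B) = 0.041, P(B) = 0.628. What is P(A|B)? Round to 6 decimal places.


P(A|B) = P(A and B) / P(B) = 0.041 / 0.628 = 41/628 ≈ 0.06528662

0.065287


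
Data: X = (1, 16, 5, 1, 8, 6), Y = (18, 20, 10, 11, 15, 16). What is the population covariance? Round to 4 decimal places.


Cov = (1/n)*sum((xi-xbar)(yi-ybar))
n = 6, xbar = 37/6 ≈ 6.166667, ybar = 90/6 = 15
sum((xi-xbar)(yi-ybar)) = 60
Cov = 60 / 6 = 10

10.0000


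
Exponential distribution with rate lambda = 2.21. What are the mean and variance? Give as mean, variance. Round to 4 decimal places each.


mean = 1/lam, var = 1/lam^2
mean = 1 / 2.21 = 100/221 ≈ 0.452489
lam^2 = 2.21^2 = 4.8841
var = 1 / 4.8841 ≈ 0.204746

0.4525, 0.2047


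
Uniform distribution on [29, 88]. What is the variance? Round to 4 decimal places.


Var = (b-a)^2 / 12
(b-a)^2 = (88 - 29)^2 = 3481
Var = 3481/12 ≈ 290.083333

290.0833


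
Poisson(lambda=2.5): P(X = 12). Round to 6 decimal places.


P = e^(-lam) * lam^k / k!
e^(-2.5) ≈ 0.08208500
lam^k = 2.5^12 ≈ 59604.644775
k! = 12! = 479001600
P = 0.08208500 * 59604.644775 / 479001600 ≈ 0.000010

0.000010


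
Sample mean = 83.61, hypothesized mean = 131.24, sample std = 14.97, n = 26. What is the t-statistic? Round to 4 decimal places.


t = (xbar - mu0) / (s/sqrt(n))
xbar - mu0 = 83.61 - 131.24 = -47.63
sqrt(26) ≈ 5.09901951
s/sqrt(n) = 14.97 / 5.09901951 ≈ 2.93585854
t = -47.63 / 2.93585854 ≈ -16.223534

-16.2235


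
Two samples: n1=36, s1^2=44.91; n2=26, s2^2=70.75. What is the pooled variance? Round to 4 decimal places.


sp^2 = ((n1-1)*s1^2 + (n2-1)*s2^2)/(n1+n2-2)
(n1-1)*s1^2 = 35 * 44.91 = 1571.85
(n2-1)*s2^2 = 25 * 70.75 = 1768.75
numerator = 1571.85 + 1768.75 = 3340.6
n1+n2-2 = 60
sp^2 = 3340.6 / 60 = 16703/300 ≈ 55.676667

55.6767


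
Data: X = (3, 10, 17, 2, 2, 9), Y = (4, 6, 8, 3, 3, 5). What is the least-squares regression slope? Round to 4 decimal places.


b = sum((xi-xbar)(yi-ybar)) / sum((xi-xbar)^2)
n = 6, xbar = 43/6 ≈ 7.166667, ybar = 29/6 ≈ 4.833333
Sxy = sum((xi-xbar)(yi-ybar)) = 343/6 ≈ 57.166667
Sxx = sum((xi-xbar)^2) = 1073/6 ≈ 178.833333
b = Sxy / Sxx = 343/1073 ≈ 0.319664

0.3197


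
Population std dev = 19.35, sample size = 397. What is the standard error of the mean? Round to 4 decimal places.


SE = sigma / sqrt(n)
sqrt(397) ≈ 19.924859
SE = 19.35 / 19.924859 ≈ 0.971149

0.9711


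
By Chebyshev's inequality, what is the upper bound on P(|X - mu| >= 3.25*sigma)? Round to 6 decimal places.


P <= 1/k^2
k^2 = 3.25^2 = 10.5625
1/k^2 = 1 / 10.5625 = 16/169 ≈ 0.09467456

0.094675


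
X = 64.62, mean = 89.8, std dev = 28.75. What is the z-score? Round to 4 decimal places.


z = (X - mu) / sigma
X - mu = 64.62 - 89.8 = -25.18
z = -25.18 / 28.75 = -2518/2875 ≈ -0.875826

-0.8758


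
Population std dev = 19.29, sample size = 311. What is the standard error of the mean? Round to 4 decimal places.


SE = sigma / sqrt(n)
sqrt(311) ≈ 17.635192
SE = 19.29 / 17.635192 ≈ 1.093836

1.0938


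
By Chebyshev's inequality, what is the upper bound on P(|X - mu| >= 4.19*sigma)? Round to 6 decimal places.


P <= 1/k^2
k^2 = 4.19^2 = 17.5561
1/k^2 = 1 / 17.5561 ≈ 0.05696026

0.056960


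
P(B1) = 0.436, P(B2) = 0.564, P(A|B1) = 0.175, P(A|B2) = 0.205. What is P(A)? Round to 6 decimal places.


P(A) = P(A|B1)*P(B1) + P(A|B2)*P(B2)
P(A|B1)*P(B1) = 0.175 * 0.436 = 0.0763
P(A|B2)*P(B2) = 0.205 * 0.564 = 0.11562
P(A) = 0.0763 + 0.11562 = 0.19192

0.191920


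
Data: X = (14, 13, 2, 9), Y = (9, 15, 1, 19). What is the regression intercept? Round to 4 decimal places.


a = ybar - b*xbar, where b = sum((xi-xbar)(yi-ybar)) / sum((xi-xbar)^2)
n = 4, xbar = 38/4 = 9.5, ybar = 44/4 = 11
Sxy = sum((xi-xbar)(yi-ybar)) = 76
Sxx = sum((xi-xbar)^2) = 89
b = Sxy / Sxx = 76/89 ≈ 0.853933
a = 11 - 0.853933 * 9.5 = 257/89 ≈ 2.887640

2.8876


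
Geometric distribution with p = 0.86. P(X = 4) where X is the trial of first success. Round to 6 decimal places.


P = (1-p)^(k-1) * p
(1-p)^(k-1) = 0.14^3 = 0.002744
P = 0.002744 * 0.86 = 0.00235984

0.002360


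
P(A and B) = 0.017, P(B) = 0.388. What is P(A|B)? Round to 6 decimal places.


P(A|B) = P(A and B) / P(B) = 0.017 / 0.388 = 17/388 ≈ 0.04381443

0.043814


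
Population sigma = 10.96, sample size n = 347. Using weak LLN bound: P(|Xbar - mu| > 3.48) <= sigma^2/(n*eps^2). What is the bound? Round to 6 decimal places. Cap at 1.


bound = min(1, sigma^2/(n*eps^2))
sigma^2 = 10.96^2 = 120.1216
n*eps^2 = 347 * 3.48^2 = 347 * 12.1104 = 4202.3088
sigma^2/(n*eps^2) = 120.1216 / 4202.3088 ≈ 0.02858467

0.028585


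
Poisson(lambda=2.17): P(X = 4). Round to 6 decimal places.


P = e^(-lam) * lam^k / k!
e^(-2.17) ≈ 0.1141776
lam^k = 2.17^4 ≈ 22.173739
k! = 4! = 24
P = 0.1141776 * 22.173739 / 24 ≈ 0.105489

0.105489


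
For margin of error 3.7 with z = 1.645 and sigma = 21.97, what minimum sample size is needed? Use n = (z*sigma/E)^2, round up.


z*sigma/E = 1.645 * 21.97 / 3.7 ≈ 9.767743
(z*sigma/E)^2 ≈ 95.408808
round up: n = 96

96


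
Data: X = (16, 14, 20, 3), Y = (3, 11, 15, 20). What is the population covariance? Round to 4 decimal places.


Cov = (1/n)*sum((xi-xbar)(yi-ybar))
n = 4, xbar = 53/4 = 13.25, ybar = 49/4 = 12.25
sum((xi-xbar)(yi-ybar)) = -87.25
Cov = -87.25 / 4 = -21.8125

-21.8125


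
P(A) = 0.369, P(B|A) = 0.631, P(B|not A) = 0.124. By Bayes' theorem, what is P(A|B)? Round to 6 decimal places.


P(A|B) = P(B|A)*P(A) / P(B), P(B) = P(B|A)*P(A) + P(B|not A)*P(not A)
P(B|A)*P(A) = 0.631 * 0.369 = 0.232839
P(B|not A)*P(not A) = 0.124 * 0.631 = 0.078244
P(B) = 0.232839 + 0.078244 = 0.311083
P(A|B) = 0.232839 / 0.311083 = 369/493 ≈ 0.74847870

0.748479


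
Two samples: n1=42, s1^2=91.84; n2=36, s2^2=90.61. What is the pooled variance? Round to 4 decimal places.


sp^2 = ((n1-1)*s1^2 + (n2-1)*s2^2)/(n1+n2-2)
(n1-1)*s1^2 = 41 * 91.84 = 3765.44
(n2-1)*s2^2 = 35 * 90.61 = 3171.35
numerator = 3765.44 + 3171.35 = 6936.79
n1+n2-2 = 76
sp^2 = 6936.79 / 76 = 693679/7600 ≈ 91.273553

91.2736


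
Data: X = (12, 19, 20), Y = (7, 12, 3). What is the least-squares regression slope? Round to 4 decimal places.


b = sum((xi-xbar)(yi-ybar)) / sum((xi-xbar)^2)
n = 3, xbar = 51/3 = 17, ybar = 22/3 ≈ 7.333333
Sxy = sum((xi-xbar)(yi-ybar)) = -2
Sxx = sum((xi-xbar)^2) = 38
b = Sxy / Sxx = -1/19 ≈ -0.052632

-0.0526


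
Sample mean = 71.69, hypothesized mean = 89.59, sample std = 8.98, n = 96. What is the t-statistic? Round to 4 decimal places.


t = (xbar - mu0) / (s/sqrt(n))
xbar - mu0 = 71.69 - 89.59 = -17.9
sqrt(96) ≈ 9.79795897
s/sqrt(n) = 8.98 / 9.79795897 ≈ 0.91651741
t = -17.9 / 0.91651741 ≈ -19.530453

-19.5305


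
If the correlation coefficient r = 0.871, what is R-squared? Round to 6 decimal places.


R^2 = r^2 = (0.871)^2 = 0.758641

0.758641


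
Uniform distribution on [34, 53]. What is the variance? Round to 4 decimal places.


Var = (b-a)^2 / 12
(b-a)^2 = (53 - 34)^2 = 361
Var = 361/12 ≈ 30.083333

30.0833


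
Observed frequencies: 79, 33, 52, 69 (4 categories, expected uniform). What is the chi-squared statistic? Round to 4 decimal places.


chi2 = sum((O-E)^2/E), E = total/4
total = 233, E = 233/4 = 58.25
(79 - 58.25)^2 / 58.25 = 430.5625 / 58.25 = 6889/932 ≈ 7.391631
(33 - 58.25)^2 / 58.25 = 637.5625 / 58.25 = 10201/932 ≈ 10.945279
(52 - 58.25)^2 / 58.25 = 39.0625 / 58.25 = 625/932 ≈ 0.670601
(69 - 58.25)^2 / 58.25 = 115.5625 / 58.25 = 1849/932 ≈ 1.983906
chi2 = 4891/233 ≈ 20.991416

20.9914


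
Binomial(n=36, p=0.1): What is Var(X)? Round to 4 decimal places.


Var = n*p*(1-p) = 36 * 0.1 * 0.9 = 3.24

3.2400


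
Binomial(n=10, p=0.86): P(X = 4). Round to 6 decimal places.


P = C(n,k) * p^k * (1-p)^(n-k)
C(10,4) = 210
p^k = 0.86^4 ≈ 0.5470082
(1-p)^(n-k) = 0.14^6 = 0.000007529536
P = 210 * 0.5470082 * 0.000007529536 ≈ 0.000865

0.000865


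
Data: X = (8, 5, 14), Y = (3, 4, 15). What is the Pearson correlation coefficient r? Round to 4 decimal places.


r = sum((xi-xbar)(yi-ybar)) / sqrt(sum((xi-xbar)^2) * sum((yi-ybar)^2))
n = 3, xbar = 27/3 = 9, ybar = 22/3 ≈ 7.333333
Sxy = sum((xi-xbar)(yi-ybar)) = 56
Sxx = sum((xi-xbar)^2) = 42
Syy = sum((yi-ybar)^2) = 266/3 ≈ 88.666667
sqrt(Sxx*Syy) ≈ 61.024585
r = Sxy / sqrt(Sxx*Syy) = 56 / 61.024585 ≈ 0.917663

0.9177


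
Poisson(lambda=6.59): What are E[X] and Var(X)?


E[X] = Var(X) = lambda = 6.59

6.59, 6.59


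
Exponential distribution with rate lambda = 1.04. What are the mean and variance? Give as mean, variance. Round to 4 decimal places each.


mean = 1/lam, var = 1/lam^2
mean = 1 / 1.04 = 25/26 ≈ 0.961538
lam^2 = 1.04^2 = 1.0816
var = 1 / 1.0816 = 625/676 ≈ 0.924556

0.9615, 0.9246


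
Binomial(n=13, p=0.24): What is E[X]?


E[X] = n*p = 13 * 0.24 = 3.12

3.12


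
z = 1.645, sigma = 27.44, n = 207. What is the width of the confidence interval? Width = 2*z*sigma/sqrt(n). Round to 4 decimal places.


width = 2*z*sigma/sqrt(n)
2*z*sigma = 2 * 1.645 * 27.44 = 90.2776
sqrt(207) ≈ 14.387495
width = 90.2776 / 14.387495 ≈ 6.274727

6.2747


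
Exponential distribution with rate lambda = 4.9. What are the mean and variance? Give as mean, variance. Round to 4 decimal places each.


mean = 1/lam, var = 1/lam^2
mean = 1 / 4.9 = 10/49 ≈ 0.204082
lam^2 = 4.9^2 = 24.01
var = 1 / 24.01 = 100/2401 ≈ 0.041649

0.2041, 0.0416


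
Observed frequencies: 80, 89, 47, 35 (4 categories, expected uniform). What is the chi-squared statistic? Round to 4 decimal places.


chi2 = sum((O-E)^2/E), E = total/4
total = 251, E = 251/4 = 62.75
(80 - 62.75)^2 / 62.75 = 297.5625 / 62.75 = 4761/1004 ≈ 4.742032
(89 - 62.75)^2 / 62.75 = 689.0625 / 62.75 = 11025/1004 ≈ 10.981076
(47 - 62.75)^2 / 62.75 = 248.0625 / 62.75 = 3969/1004 ≈ 3.953187
(35 - 62.75)^2 / 62.75 = 770.0625 / 62.75 = 12321/1004 ≈ 12.271912
chi2 = 8019/251 ≈ 31.948207

31.9482


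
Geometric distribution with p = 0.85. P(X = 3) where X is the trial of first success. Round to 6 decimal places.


P = (1-p)^(k-1) * p
(1-p)^(k-1) = 0.15^2 = 0.0225
P = 0.0225 * 0.85 = 0.019125

0.019125


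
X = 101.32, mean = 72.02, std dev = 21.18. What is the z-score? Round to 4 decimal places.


z = (X - mu) / sigma
X - mu = 101.32 - 72.02 = 29.3
z = 29.3 / 21.18 = 1465/1059 ≈ 1.383381

1.3834


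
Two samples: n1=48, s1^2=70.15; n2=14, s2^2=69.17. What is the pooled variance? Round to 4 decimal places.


sp^2 = ((n1-1)*s1^2 + (n2-1)*s2^2)/(n1+n2-2)
(n1-1)*s1^2 = 47 * 70.15 = 3297.05
(n2-1)*s2^2 = 13 * 69.17 = 899.21
numerator = 3297.05 + 899.21 = 4196.26
n1+n2-2 = 60
sp^2 = 4196.26 / 60 = 209813/3000 ≈ 69.937667

69.9377


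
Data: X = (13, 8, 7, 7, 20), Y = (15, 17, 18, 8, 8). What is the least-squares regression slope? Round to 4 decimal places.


b = sum((xi-xbar)(yi-ybar)) / sum((xi-xbar)^2)
n = 5, xbar = 55/5 = 11, ybar = 66/5 = 13.2
Sxy = sum((xi-xbar)(yi-ybar)) = -53
Sxx = sum((xi-xbar)^2) = 126
b = Sxy / Sxx = -53/126 ≈ -0.420635

-0.4206


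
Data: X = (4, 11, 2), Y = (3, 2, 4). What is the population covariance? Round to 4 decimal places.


Cov = (1/n)*sum((xi-xbar)(yi-ybar))
n = 3, xbar = 17/3 ≈ 5.666667, ybar = 9/3 = 3
sum((xi-xbar)(yi-ybar)) = -9
Cov = -9 / 3 = -3

-3.0000


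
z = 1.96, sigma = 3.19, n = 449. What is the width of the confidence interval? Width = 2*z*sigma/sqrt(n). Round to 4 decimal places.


width = 2*z*sigma/sqrt(n)
2*z*sigma = 2 * 1.96 * 3.19 = 12.5048
sqrt(449) ≈ 21.189620
width = 12.5048 / 21.189620 ≈ 0.590138

0.5901


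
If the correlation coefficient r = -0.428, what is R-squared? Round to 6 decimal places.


R^2 = r^2 = (-0.428)^2 = 0.183184

0.183184


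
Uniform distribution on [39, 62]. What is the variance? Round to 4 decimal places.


Var = (b-a)^2 / 12
(b-a)^2 = (62 - 39)^2 = 529
Var = 529/12 ≈ 44.083333

44.0833


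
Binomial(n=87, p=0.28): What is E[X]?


E[X] = n*p = 87 * 0.28 = 24.36

24.36


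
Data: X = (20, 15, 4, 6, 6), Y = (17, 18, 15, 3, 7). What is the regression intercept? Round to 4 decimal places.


a = ybar - b*xbar, where b = sum((xi-xbar)(yi-ybar)) / sum((xi-xbar)^2)
n = 5, xbar = 51/5 = 10.2, ybar = 60/5 = 12
Sxy = sum((xi-xbar)(yi-ybar)) = 118
Sxx = sum((xi-xbar)^2) = 192.8
b = Sxy / Sxx = 295/482 ≈ 0.612033
a = 12 - 0.612033 * 10.2 = 2775/482 ≈ 5.757261

5.7573


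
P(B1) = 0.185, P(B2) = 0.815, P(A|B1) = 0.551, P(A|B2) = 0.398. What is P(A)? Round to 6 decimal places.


P(A) = P(A|B1)*P(B1) + P(A|B2)*P(B2)
P(A|B1)*P(B1) = 0.551 * 0.185 = 0.101935
P(A|B2)*P(B2) = 0.398 * 0.815 = 0.32437
P(A) = 0.101935 + 0.32437 = 0.426305

0.426305


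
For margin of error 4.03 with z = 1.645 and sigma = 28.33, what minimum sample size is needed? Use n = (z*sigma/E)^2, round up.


z*sigma/E = 1.645 * 28.33 / 4.03 ≈ 11.563983
(z*sigma/E)^2 ≈ 133.725694
round up: n = 134

134


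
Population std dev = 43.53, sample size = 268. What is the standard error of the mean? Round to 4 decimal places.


SE = sigma / sqrt(n)
sqrt(268) ≈ 16.370706
SE = 43.53 / 16.370706 ≈ 2.659018

2.6590


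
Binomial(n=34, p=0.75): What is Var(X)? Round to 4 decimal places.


Var = n*p*(1-p) = 34 * 0.75 * 0.25 = 6.375

6.3750


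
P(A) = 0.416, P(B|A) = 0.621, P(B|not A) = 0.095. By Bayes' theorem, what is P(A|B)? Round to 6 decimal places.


P(A|B) = P(B|A)*P(A) / P(B), P(B) = P(B|A)*P(A) + P(B|not A)*P(not A)
P(B|A)*P(A) = 0.621 * 0.416 = 0.258336
P(B|not A)*P(not A) = 0.095 * 0.584 = 0.05548
P(B) = 0.258336 + 0.05548 = 0.313816
P(A|B) = 0.258336 / 0.313816 ≈ 0.82320850

0.823209


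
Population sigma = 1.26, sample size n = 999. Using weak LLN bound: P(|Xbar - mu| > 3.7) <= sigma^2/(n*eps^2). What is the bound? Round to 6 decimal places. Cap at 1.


bound = min(1, sigma^2/(n*eps^2))
sigma^2 = 1.26^2 = 1.5876
n*eps^2 = 999 * 3.7^2 = 999 * 13.69 = 13676.31
sigma^2/(n*eps^2) = 1.5876 / 13676.31 ≈ 0.00011608

0.000116


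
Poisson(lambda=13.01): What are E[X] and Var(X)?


E[X] = Var(X) = lambda = 13.01

13.01, 13.01


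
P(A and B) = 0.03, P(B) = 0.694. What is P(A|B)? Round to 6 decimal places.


P(A|B) = P(A and B) / P(B) = 0.03 / 0.694 = 15/347 ≈ 0.04322767

0.043228
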